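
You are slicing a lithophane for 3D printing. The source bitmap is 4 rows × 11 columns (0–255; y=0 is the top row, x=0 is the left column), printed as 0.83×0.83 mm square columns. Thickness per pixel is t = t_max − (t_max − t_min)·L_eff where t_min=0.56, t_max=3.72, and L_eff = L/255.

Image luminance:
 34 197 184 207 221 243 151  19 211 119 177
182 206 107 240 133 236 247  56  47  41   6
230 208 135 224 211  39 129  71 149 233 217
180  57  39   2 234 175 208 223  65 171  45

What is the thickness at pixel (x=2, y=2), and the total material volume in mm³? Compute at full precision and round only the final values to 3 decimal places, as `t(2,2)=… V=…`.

span = t_max - t_min = 3.72 - 0.56 = 3.160
L(2,2) = 135, L_eff = 135/255 = 0.529412
t(2,2) = 3.72 - 3.160·0.529412 = 2.047
Σt over all 4·11 pixels = 529249/6375 ≈ 83.0194510
V = pitch²·Σt = 0.83²·529249/6375 = 57.192

t(2,2)=2.047 V=57.192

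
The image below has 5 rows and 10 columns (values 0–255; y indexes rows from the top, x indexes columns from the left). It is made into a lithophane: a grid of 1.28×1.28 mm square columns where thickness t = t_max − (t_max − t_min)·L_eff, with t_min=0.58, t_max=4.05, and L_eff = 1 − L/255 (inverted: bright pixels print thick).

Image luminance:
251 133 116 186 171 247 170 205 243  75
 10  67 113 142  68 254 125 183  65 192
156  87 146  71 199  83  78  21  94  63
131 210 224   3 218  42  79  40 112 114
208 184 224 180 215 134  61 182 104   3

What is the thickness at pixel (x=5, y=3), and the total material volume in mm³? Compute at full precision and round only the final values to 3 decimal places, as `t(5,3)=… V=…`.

t(5,3)=1.152 V=196.489

span = t_max - t_min = 4.05 - 0.58 = 3.470
L(5,3) = 42, L_eff = 1 - 42/255 = 0.835294 (inverted)
t(5,3) = 4.05 - 3.470·0.835294 = 1.152
Σt over all 5·10 pixels = 1529077/12750 ≈ 119.9276078
V = pitch²·Σt = 1.28²·1529077/12750 = 196.489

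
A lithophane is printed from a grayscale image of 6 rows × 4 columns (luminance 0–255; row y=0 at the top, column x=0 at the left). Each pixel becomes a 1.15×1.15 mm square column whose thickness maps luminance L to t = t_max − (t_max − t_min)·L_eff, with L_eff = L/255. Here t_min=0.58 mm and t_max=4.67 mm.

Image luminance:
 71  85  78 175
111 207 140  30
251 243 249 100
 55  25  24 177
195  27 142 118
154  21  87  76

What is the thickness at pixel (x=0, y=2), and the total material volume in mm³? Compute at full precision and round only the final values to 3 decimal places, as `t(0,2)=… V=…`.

t(0,2)=0.644 V=87.963

span = t_max - t_min = 4.67 - 0.58 = 4.090
L(0,2) = 251, L_eff = 251/255 = 0.984314
t(0,2) = 4.67 - 4.090·0.984314 = 0.644
Σt over all 6·4 pixels = 565357/8500 ≈ 66.5125882
V = pitch²·Σt = 1.15²·565357/8500 = 87.963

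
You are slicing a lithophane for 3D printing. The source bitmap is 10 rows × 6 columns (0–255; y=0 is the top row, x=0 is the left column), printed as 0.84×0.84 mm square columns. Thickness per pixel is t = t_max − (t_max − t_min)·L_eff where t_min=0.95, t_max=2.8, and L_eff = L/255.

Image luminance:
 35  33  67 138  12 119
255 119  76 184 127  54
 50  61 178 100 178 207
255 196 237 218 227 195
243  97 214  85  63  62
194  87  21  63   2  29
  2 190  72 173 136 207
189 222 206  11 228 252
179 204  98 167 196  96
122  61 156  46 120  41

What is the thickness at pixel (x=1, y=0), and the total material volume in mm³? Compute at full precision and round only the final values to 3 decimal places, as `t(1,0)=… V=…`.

t(1,0)=2.561 V=78.331

span = t_max - t_min = 2.8 - 0.95 = 1.850
L(1,0) = 33, L_eff = 33/255 = 0.129412
t(1,0) = 2.8 - 1.850·0.129412 = 2.561
Σt over all 10·6 pixels = 113233/1020 ≈ 111.0127451
V = pitch²·Σt = 0.84²·113233/1020 = 78.331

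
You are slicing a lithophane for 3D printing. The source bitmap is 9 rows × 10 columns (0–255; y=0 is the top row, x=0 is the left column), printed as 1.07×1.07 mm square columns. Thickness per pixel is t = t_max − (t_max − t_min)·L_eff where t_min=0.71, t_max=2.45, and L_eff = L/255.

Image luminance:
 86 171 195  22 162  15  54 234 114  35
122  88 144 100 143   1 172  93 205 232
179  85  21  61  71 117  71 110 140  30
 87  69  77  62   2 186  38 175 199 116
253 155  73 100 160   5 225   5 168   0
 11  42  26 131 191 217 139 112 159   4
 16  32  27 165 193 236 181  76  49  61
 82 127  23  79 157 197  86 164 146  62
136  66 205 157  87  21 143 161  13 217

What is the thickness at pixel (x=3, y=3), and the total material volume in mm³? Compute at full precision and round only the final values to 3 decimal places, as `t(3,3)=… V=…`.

span = t_max - t_min = 2.45 - 0.71 = 1.740
L(3,3) = 62, L_eff = 62/255 = 0.243137
t(3,3) = 2.45 - 1.740·0.243137 = 2.027
Σt over all 9·10 pixels = 13044/85 ≈ 153.4588235
V = pitch²·Σt = 1.07²·13044/85 = 175.695

t(3,3)=2.027 V=175.695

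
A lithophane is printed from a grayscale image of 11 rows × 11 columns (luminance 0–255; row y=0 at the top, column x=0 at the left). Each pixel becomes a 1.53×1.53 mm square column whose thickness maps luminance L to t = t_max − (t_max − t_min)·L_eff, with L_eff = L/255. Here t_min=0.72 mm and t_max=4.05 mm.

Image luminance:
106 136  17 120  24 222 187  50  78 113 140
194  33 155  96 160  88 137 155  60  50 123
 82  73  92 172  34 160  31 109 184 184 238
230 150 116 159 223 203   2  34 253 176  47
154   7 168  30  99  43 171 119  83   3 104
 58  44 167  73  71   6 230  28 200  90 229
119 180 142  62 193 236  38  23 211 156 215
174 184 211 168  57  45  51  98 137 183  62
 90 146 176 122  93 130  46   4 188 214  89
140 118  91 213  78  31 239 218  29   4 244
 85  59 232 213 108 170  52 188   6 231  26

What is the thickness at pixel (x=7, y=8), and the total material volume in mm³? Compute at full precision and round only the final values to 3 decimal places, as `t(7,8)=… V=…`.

t(7,8)=3.998 V=701.120

span = t_max - t_min = 4.05 - 0.72 = 3.330
L(7,8) = 4, L_eff = 4/255 = 0.015686
t(7,8) = 4.05 - 3.330·0.015686 = 3.998
Σt over all 11·11 pixels = 636456/2125 ≈ 299.5087059
V = pitch²·Σt = 1.53²·636456/2125 = 701.120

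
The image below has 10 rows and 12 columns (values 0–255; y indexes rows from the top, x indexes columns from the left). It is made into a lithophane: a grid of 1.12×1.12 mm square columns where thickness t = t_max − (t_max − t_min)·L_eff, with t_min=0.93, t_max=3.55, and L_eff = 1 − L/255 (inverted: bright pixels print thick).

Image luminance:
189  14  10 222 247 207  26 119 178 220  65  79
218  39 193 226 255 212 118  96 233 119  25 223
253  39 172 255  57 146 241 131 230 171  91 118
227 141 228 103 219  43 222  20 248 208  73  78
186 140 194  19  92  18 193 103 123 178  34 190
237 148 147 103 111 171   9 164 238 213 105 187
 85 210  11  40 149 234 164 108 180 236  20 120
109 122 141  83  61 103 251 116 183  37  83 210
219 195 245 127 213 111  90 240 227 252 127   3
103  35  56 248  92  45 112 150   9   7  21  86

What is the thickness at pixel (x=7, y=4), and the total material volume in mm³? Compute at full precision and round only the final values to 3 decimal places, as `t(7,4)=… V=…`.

t(7,4)=1.988 V=354.182

span = t_max - t_min = 3.55 - 0.93 = 2.620
L(7,4) = 103, L_eff = 1 - 103/255 = 0.596078 (inverted)
t(7,4) = 3.55 - 2.620·0.596078 = 1.988
Σt over all 10·12 pixels = 3599989/12750 ≈ 282.3520784
V = pitch²·Σt = 1.12²·3599989/12750 = 354.182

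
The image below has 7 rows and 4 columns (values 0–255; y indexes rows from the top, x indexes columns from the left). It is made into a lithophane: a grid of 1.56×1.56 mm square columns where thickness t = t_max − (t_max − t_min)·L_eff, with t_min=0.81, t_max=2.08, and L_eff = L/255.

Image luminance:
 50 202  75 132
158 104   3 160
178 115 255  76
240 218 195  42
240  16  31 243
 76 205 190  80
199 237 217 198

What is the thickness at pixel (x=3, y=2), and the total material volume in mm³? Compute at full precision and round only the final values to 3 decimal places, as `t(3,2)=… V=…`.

t(3,2)=1.701 V=91.615

span = t_max - t_min = 2.08 - 0.81 = 1.270
L(3,2) = 76, L_eff = 76/255 = 0.298039
t(3,2) = 2.08 - 1.270·0.298039 = 1.701
Σt over all 7·4 pixels = 38399/1020 ≈ 37.6460784
V = pitch²·Σt = 1.56²·38399/1020 = 91.615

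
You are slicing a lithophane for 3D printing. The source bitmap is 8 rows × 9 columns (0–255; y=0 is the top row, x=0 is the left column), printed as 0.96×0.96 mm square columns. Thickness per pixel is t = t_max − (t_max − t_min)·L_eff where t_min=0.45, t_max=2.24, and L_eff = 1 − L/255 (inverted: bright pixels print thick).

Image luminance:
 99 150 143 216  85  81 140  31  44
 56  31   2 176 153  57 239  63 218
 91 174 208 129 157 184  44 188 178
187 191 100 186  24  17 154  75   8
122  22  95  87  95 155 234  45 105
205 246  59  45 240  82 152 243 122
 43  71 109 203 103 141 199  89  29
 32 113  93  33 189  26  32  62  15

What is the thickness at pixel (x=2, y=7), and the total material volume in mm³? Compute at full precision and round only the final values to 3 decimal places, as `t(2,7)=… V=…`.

span = t_max - t_min = 2.24 - 0.45 = 1.790
L(2,7) = 93, L_eff = 1 - 93/255 = 0.635294 (inverted)
t(2,7) = 2.24 - 1.790·0.635294 = 1.103
Σt over all 8·9 pixels = 459337/5100 ≈ 90.0660784
V = pitch²·Σt = 0.96²·459337/5100 = 83.005

t(2,7)=1.103 V=83.005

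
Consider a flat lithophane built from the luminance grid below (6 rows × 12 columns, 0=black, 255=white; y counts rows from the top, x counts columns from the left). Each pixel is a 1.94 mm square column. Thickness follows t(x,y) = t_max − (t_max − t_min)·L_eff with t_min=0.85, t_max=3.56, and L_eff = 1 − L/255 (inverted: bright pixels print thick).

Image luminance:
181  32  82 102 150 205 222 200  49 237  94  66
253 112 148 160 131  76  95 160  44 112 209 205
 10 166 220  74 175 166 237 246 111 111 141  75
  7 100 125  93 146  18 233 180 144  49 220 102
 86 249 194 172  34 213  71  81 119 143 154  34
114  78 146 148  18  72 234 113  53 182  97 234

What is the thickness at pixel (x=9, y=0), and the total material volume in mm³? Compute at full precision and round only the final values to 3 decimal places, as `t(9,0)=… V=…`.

t(9,0)=3.369 V=610.828

span = t_max - t_min = 3.56 - 0.85 = 2.710
L(9,0) = 237, L_eff = 1 - 237/255 = 0.070588 (inverted)
t(9,0) = 3.56 - 2.710·0.070588 = 3.369
Σt over all 6·12 pixels = 1379541/8500 ≈ 162.2989412
V = pitch²·Σt = 1.94²·1379541/8500 = 610.828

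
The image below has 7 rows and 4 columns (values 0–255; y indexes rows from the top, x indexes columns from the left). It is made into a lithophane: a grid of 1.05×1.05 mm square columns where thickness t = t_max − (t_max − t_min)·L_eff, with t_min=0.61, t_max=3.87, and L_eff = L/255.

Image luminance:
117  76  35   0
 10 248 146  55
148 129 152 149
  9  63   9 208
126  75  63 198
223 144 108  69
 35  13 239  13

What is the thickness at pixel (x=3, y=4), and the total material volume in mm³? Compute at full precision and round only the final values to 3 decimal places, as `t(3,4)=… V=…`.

span = t_max - t_min = 3.87 - 0.61 = 3.260
L(3,4) = 198, L_eff = 198/255 = 0.776471
t(3,4) = 3.87 - 3.260·0.776471 = 1.339
Σt over all 7·4 pixels = 91541/1275 ≈ 71.7968627
V = pitch²·Σt = 1.05²·91541/1275 = 79.156

t(3,4)=1.339 V=79.156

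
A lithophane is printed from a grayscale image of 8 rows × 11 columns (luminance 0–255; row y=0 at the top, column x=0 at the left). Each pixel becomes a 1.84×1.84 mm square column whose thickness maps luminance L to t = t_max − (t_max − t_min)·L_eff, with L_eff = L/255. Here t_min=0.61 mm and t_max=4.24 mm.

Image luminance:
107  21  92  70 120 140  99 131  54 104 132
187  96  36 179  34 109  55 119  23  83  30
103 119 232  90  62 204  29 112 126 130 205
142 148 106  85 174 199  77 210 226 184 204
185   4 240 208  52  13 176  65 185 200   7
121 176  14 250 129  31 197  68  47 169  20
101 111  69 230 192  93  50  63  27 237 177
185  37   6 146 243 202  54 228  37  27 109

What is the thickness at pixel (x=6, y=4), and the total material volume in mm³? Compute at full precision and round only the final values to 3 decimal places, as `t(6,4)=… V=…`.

span = t_max - t_min = 4.24 - 0.61 = 3.630
L(6,4) = 176, L_eff = 176/255 = 0.690196
t(6,4) = 4.24 - 3.630·0.690196 = 1.735
Σt over all 8·11 pixels = 1916871/8500 ≈ 225.5142353
V = pitch²·Σt = 1.84²·1916871/8500 = 763.501

t(6,4)=1.735 V=763.501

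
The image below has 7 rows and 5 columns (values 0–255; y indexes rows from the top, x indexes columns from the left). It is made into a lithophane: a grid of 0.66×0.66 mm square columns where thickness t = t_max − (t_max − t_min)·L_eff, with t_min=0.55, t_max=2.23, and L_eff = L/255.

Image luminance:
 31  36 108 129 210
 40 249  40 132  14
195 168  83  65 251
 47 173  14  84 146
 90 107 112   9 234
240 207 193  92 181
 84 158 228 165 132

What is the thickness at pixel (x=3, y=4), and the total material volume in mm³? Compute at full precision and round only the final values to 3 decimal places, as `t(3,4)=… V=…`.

span = t_max - t_min = 2.23 - 0.55 = 1.680
L(3,4) = 9, L_eff = 9/255 = 0.035294
t(3,4) = 2.23 - 1.680·0.035294 = 2.171
Σt over all 7·5 pixels = 414393/8500 ≈ 48.7521176
V = pitch²·Σt = 0.66²·414393/8500 = 21.236

t(3,4)=2.171 V=21.236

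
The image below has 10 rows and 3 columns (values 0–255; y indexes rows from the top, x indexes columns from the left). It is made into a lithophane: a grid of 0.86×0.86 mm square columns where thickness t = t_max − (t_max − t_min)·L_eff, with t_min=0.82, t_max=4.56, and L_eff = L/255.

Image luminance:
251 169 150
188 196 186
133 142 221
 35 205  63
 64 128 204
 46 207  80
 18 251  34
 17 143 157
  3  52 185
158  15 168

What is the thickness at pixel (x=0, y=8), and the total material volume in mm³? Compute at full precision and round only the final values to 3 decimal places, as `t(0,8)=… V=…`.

span = t_max - t_min = 4.56 - 0.82 = 3.740
L(0,8) = 3, L_eff = 3/255 = 0.011765
t(0,8) = 4.56 - 3.740·0.011765 = 4.516
Σt over all 10·3 pixels = 60041/750 ≈ 80.0546667
V = pitch²·Σt = 0.86²·60041/750 = 59.208

t(0,8)=4.516 V=59.208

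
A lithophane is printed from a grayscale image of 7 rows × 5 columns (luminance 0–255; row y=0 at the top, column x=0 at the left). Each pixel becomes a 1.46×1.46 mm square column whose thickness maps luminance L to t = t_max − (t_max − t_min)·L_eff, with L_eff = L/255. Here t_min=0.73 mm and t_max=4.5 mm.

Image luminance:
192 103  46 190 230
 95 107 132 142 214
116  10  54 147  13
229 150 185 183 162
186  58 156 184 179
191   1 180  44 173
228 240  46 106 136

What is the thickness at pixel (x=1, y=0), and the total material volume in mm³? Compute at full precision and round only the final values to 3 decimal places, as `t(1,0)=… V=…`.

span = t_max - t_min = 4.5 - 0.73 = 3.770
L(1,0) = 103, L_eff = 103/255 = 0.403922
t(1,0) = 4.5 - 3.770·0.403922 = 2.977
Σt over all 7·5 pixels = 1101817/12750 ≈ 86.4170196
V = pitch²·Σt = 1.46²·1101817/12750 = 184.207

t(1,0)=2.977 V=184.207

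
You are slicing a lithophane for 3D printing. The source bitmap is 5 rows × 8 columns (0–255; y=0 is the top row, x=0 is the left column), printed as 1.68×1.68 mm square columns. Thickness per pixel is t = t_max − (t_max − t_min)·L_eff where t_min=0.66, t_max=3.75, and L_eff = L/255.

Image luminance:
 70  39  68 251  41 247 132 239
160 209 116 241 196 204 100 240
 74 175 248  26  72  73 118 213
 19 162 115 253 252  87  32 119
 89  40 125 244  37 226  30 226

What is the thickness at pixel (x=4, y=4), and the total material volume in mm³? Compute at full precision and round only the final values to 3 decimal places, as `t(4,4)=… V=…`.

span = t_max - t_min = 3.75 - 0.66 = 3.090
L(4,4) = 37, L_eff = 37/255 = 0.145098
t(4,4) = 3.75 - 3.090·0.145098 = 3.302
Σt over all 5·8 pixels = 174344/2125 ≈ 82.0442353
V = pitch²·Σt = 1.68²·174344/2125 = 231.562

t(4,4)=3.302 V=231.562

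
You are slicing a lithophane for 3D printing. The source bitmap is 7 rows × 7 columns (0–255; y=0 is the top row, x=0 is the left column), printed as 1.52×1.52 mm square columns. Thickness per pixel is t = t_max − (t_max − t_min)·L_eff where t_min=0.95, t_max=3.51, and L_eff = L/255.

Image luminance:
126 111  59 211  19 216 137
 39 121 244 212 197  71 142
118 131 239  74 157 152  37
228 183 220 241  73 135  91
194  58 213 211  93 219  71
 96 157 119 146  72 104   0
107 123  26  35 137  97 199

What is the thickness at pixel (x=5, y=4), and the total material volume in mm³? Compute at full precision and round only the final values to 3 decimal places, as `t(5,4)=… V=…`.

t(5,4)=1.311 V=247.505

span = t_max - t_min = 3.51 - 0.95 = 2.560
L(5,4) = 219, L_eff = 219/255 = 0.858824
t(5,4) = 3.51 - 2.560·0.858824 = 1.311
Σt over all 7·7 pixels = 2731729/25500 ≈ 107.1266275
V = pitch²·Σt = 1.52²·2731729/25500 = 247.505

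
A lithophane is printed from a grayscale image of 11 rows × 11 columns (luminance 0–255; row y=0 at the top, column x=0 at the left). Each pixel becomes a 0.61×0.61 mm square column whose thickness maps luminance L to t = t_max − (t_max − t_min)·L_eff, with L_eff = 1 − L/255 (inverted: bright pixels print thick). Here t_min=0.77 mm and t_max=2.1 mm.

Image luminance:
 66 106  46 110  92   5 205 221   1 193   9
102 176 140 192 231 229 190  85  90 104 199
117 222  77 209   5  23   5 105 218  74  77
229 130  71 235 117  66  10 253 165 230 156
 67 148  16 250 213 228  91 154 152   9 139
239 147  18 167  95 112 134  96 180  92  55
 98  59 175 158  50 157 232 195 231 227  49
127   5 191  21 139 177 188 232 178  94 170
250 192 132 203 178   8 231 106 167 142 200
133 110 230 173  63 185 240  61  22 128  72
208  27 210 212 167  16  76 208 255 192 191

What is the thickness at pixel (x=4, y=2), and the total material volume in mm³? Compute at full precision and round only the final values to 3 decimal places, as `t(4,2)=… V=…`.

t(4,2)=0.796 V=66.747

span = t_max - t_min = 2.1 - 0.77 = 1.330
L(4,2) = 5, L_eff = 1 - 5/255 = 0.980392 (inverted)
t(4,2) = 2.1 - 1.330·0.980392 = 0.796
Σt over all 11·11 pixels = 1143548/6375 ≈ 179.3800784
V = pitch²·Σt = 0.61²·1143548/6375 = 66.747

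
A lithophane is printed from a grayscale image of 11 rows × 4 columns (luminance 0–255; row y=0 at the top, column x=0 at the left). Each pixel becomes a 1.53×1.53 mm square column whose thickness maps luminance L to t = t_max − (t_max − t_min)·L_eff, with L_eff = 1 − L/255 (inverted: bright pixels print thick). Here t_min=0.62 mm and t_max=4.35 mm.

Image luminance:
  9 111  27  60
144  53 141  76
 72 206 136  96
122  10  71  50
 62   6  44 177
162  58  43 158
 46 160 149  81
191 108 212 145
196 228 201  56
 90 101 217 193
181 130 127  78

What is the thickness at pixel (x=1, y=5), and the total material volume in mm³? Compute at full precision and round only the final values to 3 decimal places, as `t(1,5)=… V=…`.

t(1,5)=1.468 V=234.519

span = t_max - t_min = 4.35 - 0.62 = 3.730
L(1,5) = 58, L_eff = 1 - 58/255 = 0.772549 (inverted)
t(1,5) = 4.35 - 3.730·0.772549 = 1.468
Σt over all 11·4 pixels = 638668/6375 ≈ 100.1832157
V = pitch²·Σt = 1.53²·638668/6375 = 234.519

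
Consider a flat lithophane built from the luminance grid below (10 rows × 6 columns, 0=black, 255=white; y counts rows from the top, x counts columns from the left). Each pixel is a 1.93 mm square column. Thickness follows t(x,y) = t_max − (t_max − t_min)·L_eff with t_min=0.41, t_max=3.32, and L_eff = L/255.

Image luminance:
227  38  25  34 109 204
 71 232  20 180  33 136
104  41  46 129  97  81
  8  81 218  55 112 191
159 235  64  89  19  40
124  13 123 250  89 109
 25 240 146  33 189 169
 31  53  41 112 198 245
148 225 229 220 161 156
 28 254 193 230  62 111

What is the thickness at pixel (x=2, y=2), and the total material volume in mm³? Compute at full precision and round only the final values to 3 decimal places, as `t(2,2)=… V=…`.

span = t_max - t_min = 3.32 - 0.41 = 2.910
L(2,2) = 46, L_eff = 46/255 = 0.180392
t(2,2) = 3.32 - 2.910·0.180392 = 2.795
Σt over all 10·6 pixels = 197311/1700 ≈ 116.0652941
V = pitch²·Σt = 1.93²·197311/1700 = 432.332

t(2,2)=2.795 V=432.332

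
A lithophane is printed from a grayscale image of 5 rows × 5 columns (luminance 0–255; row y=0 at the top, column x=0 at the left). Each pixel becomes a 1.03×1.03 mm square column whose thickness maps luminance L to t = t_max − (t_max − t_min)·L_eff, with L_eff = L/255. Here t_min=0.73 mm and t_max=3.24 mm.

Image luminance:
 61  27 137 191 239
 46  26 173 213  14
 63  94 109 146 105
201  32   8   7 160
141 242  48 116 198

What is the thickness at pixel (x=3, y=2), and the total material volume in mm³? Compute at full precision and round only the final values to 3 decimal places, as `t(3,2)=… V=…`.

span = t_max - t_min = 3.24 - 0.73 = 2.510
L(3,2) = 146, L_eff = 146/255 = 0.572549
t(3,2) = 3.24 - 2.510·0.572549 = 1.803
Σt over all 5·5 pixels = 1363453/25500 ≈ 53.4687451
V = pitch²·Σt = 1.03²·1363453/25500 = 56.725

t(3,2)=1.803 V=56.725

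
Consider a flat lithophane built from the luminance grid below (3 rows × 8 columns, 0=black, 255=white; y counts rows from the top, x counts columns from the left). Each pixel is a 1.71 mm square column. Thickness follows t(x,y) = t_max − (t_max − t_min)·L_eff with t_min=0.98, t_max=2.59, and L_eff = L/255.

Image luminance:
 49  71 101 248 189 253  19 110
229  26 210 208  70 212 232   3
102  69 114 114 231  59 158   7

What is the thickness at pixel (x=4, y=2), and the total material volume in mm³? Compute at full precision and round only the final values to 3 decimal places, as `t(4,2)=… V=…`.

span = t_max - t_min = 2.59 - 0.98 = 1.610
L(4,2) = 231, L_eff = 231/255 = 0.905882
t(4,2) = 2.59 - 1.610·0.905882 = 1.132
Σt over all 3·8 pixels = 90713/2125 ≈ 42.6884706
V = pitch²·Σt = 1.71²·90713/2125 = 124.825

t(4,2)=1.132 V=124.825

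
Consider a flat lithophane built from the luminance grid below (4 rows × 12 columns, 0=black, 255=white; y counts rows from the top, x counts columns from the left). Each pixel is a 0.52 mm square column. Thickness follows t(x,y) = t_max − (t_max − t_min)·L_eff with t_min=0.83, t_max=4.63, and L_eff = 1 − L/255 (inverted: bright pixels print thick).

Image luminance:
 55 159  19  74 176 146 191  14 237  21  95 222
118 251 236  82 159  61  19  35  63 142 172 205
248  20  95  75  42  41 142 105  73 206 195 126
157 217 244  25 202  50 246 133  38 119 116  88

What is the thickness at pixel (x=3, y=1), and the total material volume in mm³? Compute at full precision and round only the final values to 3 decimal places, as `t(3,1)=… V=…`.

t(3,1)=2.052 V=34.768

span = t_max - t_min = 4.63 - 0.83 = 3.800
L(3,1) = 82, L_eff = 1 - 82/255 = 0.678431 (inverted)
t(3,1) = 4.63 - 3.800·0.678431 = 2.052
Σt over all 4·12 pixels = 54647/425 ≈ 128.5811765
V = pitch²·Σt = 0.52²·54647/425 = 34.768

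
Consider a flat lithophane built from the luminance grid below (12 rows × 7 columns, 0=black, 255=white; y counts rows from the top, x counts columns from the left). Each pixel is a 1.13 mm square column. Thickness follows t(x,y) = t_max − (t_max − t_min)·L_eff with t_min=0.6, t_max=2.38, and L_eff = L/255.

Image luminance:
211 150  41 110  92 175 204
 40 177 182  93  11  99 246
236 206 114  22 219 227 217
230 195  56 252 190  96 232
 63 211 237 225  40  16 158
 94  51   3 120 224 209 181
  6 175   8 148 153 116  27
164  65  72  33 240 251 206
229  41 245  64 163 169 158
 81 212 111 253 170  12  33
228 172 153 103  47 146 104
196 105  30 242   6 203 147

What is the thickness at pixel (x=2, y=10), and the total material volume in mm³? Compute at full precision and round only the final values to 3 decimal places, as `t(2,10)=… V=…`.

t(2,10)=1.312 V=151.510

span = t_max - t_min = 2.38 - 0.6 = 1.780
L(2,10) = 153, L_eff = 153/255 = 0.600000
t(2,10) = 2.38 - 1.780·0.600000 = 1.312
Σt over all 12·7 pixels = 756421/6375 ≈ 118.6542745
V = pitch²·Σt = 1.13²·756421/6375 = 151.510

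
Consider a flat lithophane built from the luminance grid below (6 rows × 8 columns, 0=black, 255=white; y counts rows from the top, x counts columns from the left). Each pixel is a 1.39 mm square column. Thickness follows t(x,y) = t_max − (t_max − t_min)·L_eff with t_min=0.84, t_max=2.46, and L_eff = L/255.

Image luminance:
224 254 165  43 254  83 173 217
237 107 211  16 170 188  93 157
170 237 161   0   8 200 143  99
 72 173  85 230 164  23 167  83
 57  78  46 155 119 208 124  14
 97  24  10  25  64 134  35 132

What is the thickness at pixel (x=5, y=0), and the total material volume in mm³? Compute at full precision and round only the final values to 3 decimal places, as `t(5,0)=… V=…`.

span = t_max - t_min = 2.46 - 0.84 = 1.620
L(5,0) = 83, L_eff = 83/255 = 0.325490
t(5,0) = 2.46 - 1.620·0.325490 = 1.933
Σt over all 6·8 pixels = 341757/4250 ≈ 80.4134118
V = pitch²·Σt = 1.39²·341757/4250 = 155.367

t(5,0)=1.933 V=155.367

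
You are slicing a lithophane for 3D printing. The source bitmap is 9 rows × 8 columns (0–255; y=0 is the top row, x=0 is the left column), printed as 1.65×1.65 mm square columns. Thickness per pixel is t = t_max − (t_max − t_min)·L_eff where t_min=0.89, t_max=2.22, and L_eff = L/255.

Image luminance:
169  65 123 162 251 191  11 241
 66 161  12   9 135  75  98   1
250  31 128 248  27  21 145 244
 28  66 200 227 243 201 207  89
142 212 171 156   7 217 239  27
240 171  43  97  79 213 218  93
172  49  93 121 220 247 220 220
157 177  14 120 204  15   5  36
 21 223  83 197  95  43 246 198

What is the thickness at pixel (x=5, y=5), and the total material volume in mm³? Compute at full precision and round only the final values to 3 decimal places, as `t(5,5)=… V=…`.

span = t_max - t_min = 2.22 - 0.89 = 1.330
L(5,5) = 213, L_eff = 213/255 = 0.835294
t(5,5) = 2.22 - 1.330·0.835294 = 1.109
Σt over all 9·8 pixels = 1397831/12750 ≈ 109.6338039
V = pitch²·Σt = 1.65²·1397831/12750 = 298.478

t(5,5)=1.109 V=298.478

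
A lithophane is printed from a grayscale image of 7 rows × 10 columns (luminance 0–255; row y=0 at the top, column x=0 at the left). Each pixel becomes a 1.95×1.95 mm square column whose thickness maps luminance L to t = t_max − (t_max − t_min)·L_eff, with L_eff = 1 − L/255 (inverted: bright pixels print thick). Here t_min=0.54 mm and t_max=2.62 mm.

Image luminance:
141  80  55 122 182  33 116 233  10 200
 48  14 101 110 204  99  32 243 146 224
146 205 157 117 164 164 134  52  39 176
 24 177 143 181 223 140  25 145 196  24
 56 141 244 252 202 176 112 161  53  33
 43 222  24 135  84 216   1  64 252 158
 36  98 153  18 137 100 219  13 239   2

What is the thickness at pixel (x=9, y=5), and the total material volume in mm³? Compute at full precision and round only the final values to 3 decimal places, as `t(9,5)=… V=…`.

t(9,5)=1.829 V=412.616

span = t_max - t_min = 2.62 - 0.54 = 2.080
L(9,5) = 158, L_eff = 1 - 158/255 = 0.380392 (inverted)
t(9,5) = 2.62 - 2.080·0.380392 = 1.829
Σt over all 7·10 pixels = 691763/6375 ≈ 108.5118431
V = pitch²·Σt = 1.95²·691763/6375 = 412.616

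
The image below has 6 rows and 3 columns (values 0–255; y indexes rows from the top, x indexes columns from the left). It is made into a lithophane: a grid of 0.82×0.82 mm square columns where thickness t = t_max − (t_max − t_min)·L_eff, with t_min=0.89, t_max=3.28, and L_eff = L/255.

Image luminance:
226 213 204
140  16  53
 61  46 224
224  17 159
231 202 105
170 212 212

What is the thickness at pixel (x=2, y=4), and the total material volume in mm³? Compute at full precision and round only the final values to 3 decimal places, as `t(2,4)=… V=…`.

t(2,4)=2.296 V=22.588

span = t_max - t_min = 3.28 - 0.89 = 2.390
L(2,4) = 105, L_eff = 105/255 = 0.411765
t(2,4) = 3.28 - 2.390·0.411765 = 2.296
Σt over all 6·3 pixels = 57109/1700 ≈ 33.5935294
V = pitch²·Σt = 0.82²·57109/1700 = 22.588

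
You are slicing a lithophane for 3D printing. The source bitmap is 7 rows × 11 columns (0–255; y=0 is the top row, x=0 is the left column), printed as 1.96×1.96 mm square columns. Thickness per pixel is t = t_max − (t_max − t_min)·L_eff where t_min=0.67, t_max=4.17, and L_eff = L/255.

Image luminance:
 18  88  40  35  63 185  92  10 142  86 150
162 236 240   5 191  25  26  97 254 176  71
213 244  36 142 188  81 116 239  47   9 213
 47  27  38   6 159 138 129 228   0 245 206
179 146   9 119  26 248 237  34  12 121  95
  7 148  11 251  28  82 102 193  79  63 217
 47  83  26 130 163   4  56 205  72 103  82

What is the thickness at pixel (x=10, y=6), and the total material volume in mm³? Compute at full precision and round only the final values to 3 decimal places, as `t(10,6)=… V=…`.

t(10,6)=3.045 V=784.205

span = t_max - t_min = 4.17 - 0.67 = 3.500
L(10,6) = 82, L_eff = 82/255 = 0.321569
t(10,6) = 4.17 - 3.500·0.321569 = 3.045
Σt over all 7·11 pixels = 1041089/5100 ≈ 204.1350980
V = pitch²·Σt = 1.96²·1041089/5100 = 784.205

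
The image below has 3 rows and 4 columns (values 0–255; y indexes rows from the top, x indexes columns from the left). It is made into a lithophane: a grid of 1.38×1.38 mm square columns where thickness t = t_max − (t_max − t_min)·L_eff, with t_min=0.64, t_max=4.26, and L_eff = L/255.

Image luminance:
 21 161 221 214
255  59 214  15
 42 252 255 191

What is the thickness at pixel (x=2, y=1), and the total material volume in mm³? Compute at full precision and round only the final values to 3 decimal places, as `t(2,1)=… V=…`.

t(2,1)=1.222 V=45.986

span = t_max - t_min = 4.26 - 0.64 = 3.620
L(2,1) = 214, L_eff = 214/255 = 0.839216
t(2,1) = 4.26 - 3.620·0.839216 = 1.222
Σt over all 3·4 pixels = 30788/1275 ≈ 24.1474510
V = pitch²·Σt = 1.38²·30788/1275 = 45.986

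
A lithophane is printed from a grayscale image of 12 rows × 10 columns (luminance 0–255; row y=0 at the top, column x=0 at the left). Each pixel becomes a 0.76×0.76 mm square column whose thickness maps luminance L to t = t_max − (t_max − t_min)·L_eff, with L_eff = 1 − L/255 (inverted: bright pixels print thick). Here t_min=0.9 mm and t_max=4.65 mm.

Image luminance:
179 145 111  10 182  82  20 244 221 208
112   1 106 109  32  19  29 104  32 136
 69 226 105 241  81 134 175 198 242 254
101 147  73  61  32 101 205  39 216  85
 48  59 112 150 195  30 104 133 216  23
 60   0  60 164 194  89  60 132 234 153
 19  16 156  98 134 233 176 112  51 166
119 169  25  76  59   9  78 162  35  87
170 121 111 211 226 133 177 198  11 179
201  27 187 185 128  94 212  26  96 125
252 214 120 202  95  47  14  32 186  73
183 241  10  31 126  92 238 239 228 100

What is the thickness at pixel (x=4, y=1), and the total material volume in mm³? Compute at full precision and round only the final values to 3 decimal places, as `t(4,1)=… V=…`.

t(4,1)=1.371 V=186.429

span = t_max - t_min = 4.65 - 0.9 = 3.750
L(4,1) = 32, L_eff = 1 - 32/255 = 0.874510 (inverted)
t(4,1) = 4.65 - 3.750·0.874510 = 1.371
Σt over all 12·10 pixels = 5487/17 ≈ 322.7647059
V = pitch²·Σt = 0.76²·5487/17 = 186.429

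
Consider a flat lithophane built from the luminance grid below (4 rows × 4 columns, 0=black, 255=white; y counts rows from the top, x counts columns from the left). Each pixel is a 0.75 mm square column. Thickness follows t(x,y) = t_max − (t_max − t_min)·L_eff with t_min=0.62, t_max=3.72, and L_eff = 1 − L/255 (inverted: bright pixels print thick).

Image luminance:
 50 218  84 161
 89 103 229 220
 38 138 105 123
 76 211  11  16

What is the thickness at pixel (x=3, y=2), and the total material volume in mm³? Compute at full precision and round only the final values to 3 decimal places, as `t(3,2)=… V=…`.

t(3,2)=2.115 V=18.381

span = t_max - t_min = 3.72 - 0.62 = 3.100
L(3,2) = 123, L_eff = 1 - 123/255 = 0.517647 (inverted)
t(3,2) = 3.72 - 3.100·0.517647 = 2.115
Σt over all 4·4 pixels = 13888/425 ≈ 32.6776471
V = pitch²·Σt = 0.75²·13888/425 = 18.381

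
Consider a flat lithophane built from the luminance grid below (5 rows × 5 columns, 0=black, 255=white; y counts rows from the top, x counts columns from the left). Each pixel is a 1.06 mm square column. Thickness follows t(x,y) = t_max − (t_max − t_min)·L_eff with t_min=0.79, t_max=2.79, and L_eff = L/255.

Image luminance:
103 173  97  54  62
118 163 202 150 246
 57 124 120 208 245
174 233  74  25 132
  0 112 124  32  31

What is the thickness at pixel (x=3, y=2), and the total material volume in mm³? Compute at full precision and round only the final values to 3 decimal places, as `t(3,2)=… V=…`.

t(3,2)=1.159 V=51.414

span = t_max - t_min = 2.79 - 0.79 = 2.000
L(3,2) = 208, L_eff = 208/255 = 0.815686
t(3,2) = 2.79 - 2.000·0.815686 = 1.159
Σt over all 5·5 pixels = 46673/1020 ≈ 45.7578431
V = pitch²·Σt = 1.06²·46673/1020 = 51.414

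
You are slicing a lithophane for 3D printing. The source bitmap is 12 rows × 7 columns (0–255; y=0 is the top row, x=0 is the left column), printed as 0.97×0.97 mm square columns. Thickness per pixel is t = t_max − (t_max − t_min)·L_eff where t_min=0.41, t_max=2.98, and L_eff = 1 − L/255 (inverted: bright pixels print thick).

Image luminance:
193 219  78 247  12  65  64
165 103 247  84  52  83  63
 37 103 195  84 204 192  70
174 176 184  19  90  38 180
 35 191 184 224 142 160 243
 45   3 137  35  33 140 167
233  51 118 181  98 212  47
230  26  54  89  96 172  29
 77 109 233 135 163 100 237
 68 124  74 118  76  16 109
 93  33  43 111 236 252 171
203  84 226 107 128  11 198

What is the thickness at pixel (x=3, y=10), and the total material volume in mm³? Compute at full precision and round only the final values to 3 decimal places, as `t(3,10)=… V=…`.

t(3,10)=1.529 V=130.371

span = t_max - t_min = 2.98 - 0.41 = 2.570
L(3,10) = 111, L_eff = 1 - 111/255 = 0.564706 (inverted)
t(3,10) = 2.98 - 2.570·0.564706 = 1.529
Σt over all 12·7 pixels = 3533287/25500 ≈ 138.5602745
V = pitch²·Σt = 0.97²·3533287/25500 = 130.371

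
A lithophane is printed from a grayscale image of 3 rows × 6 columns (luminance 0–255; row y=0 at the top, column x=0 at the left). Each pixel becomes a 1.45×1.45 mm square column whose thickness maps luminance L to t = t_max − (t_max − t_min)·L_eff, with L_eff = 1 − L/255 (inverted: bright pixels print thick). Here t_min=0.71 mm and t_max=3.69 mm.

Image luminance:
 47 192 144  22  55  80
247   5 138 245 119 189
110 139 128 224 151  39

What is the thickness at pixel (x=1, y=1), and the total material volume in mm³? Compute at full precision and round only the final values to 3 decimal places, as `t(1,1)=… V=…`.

t(1,1)=0.768 V=82.743

span = t_max - t_min = 3.69 - 0.71 = 2.980
L(1,1) = 5, L_eff = 1 - 5/255 = 0.980392 (inverted)
t(1,1) = 3.69 - 2.980·0.980392 = 0.768
Σt over all 3·6 pixels = 167257/4250 ≈ 39.3545882
V = pitch²·Σt = 1.45²·167257/4250 = 82.743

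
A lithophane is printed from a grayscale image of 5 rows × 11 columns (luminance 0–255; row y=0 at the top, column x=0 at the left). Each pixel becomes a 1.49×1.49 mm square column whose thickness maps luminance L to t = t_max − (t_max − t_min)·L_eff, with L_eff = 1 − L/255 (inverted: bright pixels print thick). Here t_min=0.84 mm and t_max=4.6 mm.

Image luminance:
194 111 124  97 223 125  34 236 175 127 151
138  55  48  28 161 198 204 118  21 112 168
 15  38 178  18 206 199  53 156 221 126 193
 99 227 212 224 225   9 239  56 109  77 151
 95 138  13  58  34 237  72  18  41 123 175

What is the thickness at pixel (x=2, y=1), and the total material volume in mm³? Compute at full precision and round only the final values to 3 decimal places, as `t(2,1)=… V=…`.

t(2,1)=1.548 V=327.888

span = t_max - t_min = 4.6 - 0.84 = 3.760
L(2,1) = 48, L_eff = 1 - 48/255 = 0.811765 (inverted)
t(2,1) = 4.6 - 3.760·0.811765 = 1.548
Σt over all 5·11 pixels = 941527/6375 ≈ 147.6905098
V = pitch²·Σt = 1.49²·941527/6375 = 327.888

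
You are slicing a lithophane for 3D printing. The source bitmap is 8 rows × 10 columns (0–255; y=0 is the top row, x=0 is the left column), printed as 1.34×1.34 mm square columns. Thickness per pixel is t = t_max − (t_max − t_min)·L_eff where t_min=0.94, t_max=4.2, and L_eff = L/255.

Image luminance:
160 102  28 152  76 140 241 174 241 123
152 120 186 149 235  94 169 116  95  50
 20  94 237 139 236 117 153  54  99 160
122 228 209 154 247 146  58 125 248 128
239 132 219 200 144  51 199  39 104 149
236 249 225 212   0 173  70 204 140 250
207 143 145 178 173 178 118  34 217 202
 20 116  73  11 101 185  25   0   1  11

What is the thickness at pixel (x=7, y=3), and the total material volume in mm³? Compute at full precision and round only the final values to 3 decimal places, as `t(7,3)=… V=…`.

t(7,3)=2.602 V=347.368

span = t_max - t_min = 4.2 - 0.94 = 3.260
L(7,3) = 125, L_eff = 125/255 = 0.490196
t(7,3) = 4.2 - 3.260·0.490196 = 2.602
Σt over all 8·10 pixels = 49331/255 ≈ 193.4549020
V = pitch²·Σt = 1.34²·49331/255 = 347.368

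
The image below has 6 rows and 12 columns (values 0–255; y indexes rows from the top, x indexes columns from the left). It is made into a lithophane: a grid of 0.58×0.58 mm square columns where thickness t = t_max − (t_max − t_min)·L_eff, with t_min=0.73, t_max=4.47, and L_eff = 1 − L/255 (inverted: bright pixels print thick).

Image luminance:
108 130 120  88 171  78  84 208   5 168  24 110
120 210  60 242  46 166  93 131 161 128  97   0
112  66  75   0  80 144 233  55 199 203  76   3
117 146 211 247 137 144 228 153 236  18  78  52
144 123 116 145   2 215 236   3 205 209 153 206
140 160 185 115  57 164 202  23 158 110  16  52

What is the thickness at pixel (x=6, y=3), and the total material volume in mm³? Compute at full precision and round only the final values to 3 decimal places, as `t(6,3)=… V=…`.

span = t_max - t_min = 4.47 - 0.73 = 3.740
L(6,3) = 228, L_eff = 1 - 228/255 = 0.105882 (inverted)
t(6,3) = 4.47 - 3.740·0.105882 = 4.074
Σt over all 6·12 pixels = 13732/75 ≈ 183.0933333
V = pitch²·Σt = 0.58²·13732/75 = 61.593

t(6,3)=4.074 V=61.593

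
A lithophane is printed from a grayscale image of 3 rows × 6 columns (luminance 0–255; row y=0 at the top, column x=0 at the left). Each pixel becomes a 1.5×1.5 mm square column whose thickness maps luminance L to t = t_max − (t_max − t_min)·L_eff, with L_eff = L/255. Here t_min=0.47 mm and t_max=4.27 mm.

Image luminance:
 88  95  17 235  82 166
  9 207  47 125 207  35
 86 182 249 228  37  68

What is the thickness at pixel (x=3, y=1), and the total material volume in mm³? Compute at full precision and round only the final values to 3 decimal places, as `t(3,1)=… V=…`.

span = t_max - t_min = 4.27 - 0.47 = 3.800
L(3,1) = 125, L_eff = 125/255 = 0.490196
t(3,1) = 4.27 - 3.800·0.490196 = 2.407
Σt over all 3·6 pixels = 37933/850 ≈ 44.6270588
V = pitch²·Σt = 1.5²·37933/850 = 100.411

t(3,1)=2.407 V=100.411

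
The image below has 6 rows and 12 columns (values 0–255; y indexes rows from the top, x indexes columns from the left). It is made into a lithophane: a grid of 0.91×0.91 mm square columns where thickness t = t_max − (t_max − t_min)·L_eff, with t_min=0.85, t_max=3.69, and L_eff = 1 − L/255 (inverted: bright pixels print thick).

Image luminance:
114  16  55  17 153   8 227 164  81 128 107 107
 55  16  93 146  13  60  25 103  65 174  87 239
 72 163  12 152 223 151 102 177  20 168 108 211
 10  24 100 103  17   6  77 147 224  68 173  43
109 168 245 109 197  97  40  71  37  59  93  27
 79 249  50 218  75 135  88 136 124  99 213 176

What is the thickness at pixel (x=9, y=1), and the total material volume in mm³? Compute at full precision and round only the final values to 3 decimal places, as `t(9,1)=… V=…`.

t(9,1)=2.788 V=121.677

span = t_max - t_min = 3.69 - 0.85 = 2.840
L(9,1) = 174, L_eff = 1 - 174/255 = 0.317647 (inverted)
t(9,1) = 3.69 - 2.840·0.317647 = 2.788
Σt over all 6·12 pixels = 312236/2125 ≈ 146.9345882
V = pitch²·Σt = 0.91²·312236/2125 = 121.677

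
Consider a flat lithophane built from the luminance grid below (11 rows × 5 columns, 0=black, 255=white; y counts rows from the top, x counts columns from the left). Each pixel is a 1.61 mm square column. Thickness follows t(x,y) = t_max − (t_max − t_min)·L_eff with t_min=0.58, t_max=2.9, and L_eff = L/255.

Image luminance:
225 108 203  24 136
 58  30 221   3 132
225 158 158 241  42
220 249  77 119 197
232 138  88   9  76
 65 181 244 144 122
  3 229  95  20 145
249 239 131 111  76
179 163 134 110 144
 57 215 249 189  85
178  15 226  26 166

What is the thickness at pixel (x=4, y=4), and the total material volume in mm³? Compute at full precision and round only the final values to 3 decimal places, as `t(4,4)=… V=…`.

span = t_max - t_min = 2.9 - 0.58 = 2.320
L(4,4) = 76, L_eff = 76/255 = 0.298039
t(4,4) = 2.9 - 2.320·0.298039 = 2.209
Σt over all 11·5 pixels = 1156781/12750 ≈ 90.7279216
V = pitch²·Σt = 1.61²·1156781/12750 = 235.176

t(4,4)=2.209 V=235.176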